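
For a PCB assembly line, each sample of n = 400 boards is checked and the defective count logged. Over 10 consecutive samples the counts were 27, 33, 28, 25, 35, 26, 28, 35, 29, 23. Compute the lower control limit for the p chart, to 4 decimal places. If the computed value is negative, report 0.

p̄ = Σdᵢ / (k·n) = 289 / (10 × 400) = 0.07225
LCL = p̄ − 3·√(p̄(1−p̄)/n) = 0.07225 − 3 × 0.01295 = 0.03341

0.0334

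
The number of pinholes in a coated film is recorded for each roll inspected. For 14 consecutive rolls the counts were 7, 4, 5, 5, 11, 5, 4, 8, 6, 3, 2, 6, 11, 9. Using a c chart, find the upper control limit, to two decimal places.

c̄ = (7 + 4 + 5 + 5 + 11 + 5 + 4 + 8 + 6 + 3 + 2 + 6 + 11 + 9) / 14 = 86 / 14 = 6.1429
UCL = c̄ + 3√c̄ = 6.1429 + 3 × √6.1429 = 6.1429 + 3 × 2.4785 = 13.5783

13.58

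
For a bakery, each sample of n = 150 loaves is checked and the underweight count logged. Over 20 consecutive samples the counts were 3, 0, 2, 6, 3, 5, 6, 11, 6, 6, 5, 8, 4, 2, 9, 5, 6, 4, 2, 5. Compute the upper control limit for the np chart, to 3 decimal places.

p̄ = Σdᵢ / (k·n) = 98 / (20 × 150) = 0.03267
UCL = np̄ + 3·√(np̄(1−p̄)) = 4.9000 + 3 × √(4.9000×0.96733) = 4.9000 + 3 × 2.1771 = 11.4314

11.431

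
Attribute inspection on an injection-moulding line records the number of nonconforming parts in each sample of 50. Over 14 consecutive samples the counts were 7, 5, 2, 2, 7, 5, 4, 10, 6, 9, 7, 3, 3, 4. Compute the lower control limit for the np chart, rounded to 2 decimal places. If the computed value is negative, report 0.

0.00

p̄ = Σdᵢ / (k·n) = 74 / (14 × 50) = 0.10571
LCL = np̄ − 3·√(np̄(1−p̄)) = 5.2857 − 3 × 2.1742 = -1.2367 → 0 (negative, so LCL = 0)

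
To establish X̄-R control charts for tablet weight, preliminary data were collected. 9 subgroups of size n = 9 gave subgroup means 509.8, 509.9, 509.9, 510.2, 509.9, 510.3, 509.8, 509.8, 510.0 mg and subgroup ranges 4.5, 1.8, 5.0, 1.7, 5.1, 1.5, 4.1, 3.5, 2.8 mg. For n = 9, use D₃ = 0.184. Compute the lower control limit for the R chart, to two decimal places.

0.61

R̄ = (4.5 + 1.8 + 5.0 + 1.7 + 5.1 + 1.5 + 4.1 + 3.5 + 2.8) / 9 = 30.0000 / 9 = 3.3333
LCL_R = D₃·R̄ = 0.184 × 3.3333 = 0.6133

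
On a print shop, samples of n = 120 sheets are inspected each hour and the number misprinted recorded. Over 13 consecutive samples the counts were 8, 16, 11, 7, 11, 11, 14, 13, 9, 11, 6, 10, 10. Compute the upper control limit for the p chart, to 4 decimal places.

0.1653

p̄ = Σdᵢ / (k·n) = 137 / (13 × 120) = 0.08782
UCL = p̄ + 3·√(p̄(1−p̄)/n) = 0.08782 + 3 × √(0.08782×0.91218/120) = 0.08782 + 3 × 0.02584 = 0.16533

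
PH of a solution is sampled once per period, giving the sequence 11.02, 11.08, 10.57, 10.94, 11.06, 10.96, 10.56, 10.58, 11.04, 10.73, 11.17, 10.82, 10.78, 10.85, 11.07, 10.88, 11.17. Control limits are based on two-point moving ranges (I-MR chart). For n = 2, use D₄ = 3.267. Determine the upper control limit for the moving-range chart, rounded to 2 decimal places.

Moving ranges: 0.06, 0.51, 0.37, 0.12, 0.10, 0.40, 0.02, 0.46, 0.31, 0.44, 0.35, 0.04, 0.07, 0.22, 0.19, 0.29; M̄R̄ = 3.9500 / 16 = 0.2469
UCL_MR = D₄·M̄R̄ = 3.267 × 0.2469 = 0.8065

0.81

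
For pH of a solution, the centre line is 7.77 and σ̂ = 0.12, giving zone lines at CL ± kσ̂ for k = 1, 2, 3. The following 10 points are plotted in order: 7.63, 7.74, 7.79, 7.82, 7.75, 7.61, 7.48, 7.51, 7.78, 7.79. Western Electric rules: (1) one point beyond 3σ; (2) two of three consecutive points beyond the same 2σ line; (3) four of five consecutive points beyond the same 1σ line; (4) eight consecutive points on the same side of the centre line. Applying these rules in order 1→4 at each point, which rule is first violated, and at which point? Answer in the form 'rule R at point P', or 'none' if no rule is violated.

Zone of each point (C = within 1σ̂, B = 1σ̂–2σ̂, A = 2σ̂–3σ̂, * = beyond 3σ̂; sign = side of CL): 1:-B, 2:-C, 3:+C, 4:+C, 5:-C, 6:-B, 7:-A, 8:-A, 9:+C, 10:+C
Rule 2 (two of three consecutive points beyond the same 2σ limit) is satisfied at point 8.

rule 2 at point 8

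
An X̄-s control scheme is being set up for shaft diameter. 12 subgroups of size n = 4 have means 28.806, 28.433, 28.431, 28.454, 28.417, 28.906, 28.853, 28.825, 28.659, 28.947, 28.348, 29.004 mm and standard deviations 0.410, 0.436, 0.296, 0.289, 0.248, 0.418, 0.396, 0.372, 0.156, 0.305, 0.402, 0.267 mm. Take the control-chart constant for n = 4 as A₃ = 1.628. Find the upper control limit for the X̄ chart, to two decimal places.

X̄̄ = (28.806 + 28.433 + 28.431 + 28.454 + 28.417 + 28.906 + 28.853 + 28.825 + 28.659 + 28.947 + 28.348 + 29.004) / 12 = 28.6736
s̄ = (0.410 + 0.436 + 0.296 + 0.289 + 0.248 + 0.418 + 0.396 + 0.372 + 0.156 + 0.305 + 0.402 + 0.267) / 12 = 0.3329
UCL = X̄̄ + A₃·s̄ = 28.6736 + 1.628 × 0.3329 = 29.2156

29.22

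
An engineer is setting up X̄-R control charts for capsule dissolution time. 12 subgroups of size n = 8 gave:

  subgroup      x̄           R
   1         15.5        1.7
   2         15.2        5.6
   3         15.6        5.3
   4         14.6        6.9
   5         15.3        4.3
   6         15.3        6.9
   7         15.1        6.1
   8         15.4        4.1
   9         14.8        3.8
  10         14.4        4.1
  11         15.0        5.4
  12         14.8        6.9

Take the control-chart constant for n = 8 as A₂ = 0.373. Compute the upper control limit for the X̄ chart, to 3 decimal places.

16.983

X̄̄ = (15.5 + 15.2 + 15.6 + 14.6 + 15.3 + 15.3 + 15.1 + 15.4 + 14.8 + 14.4 + 15.0 + 14.8) / 12 = 181.0000 / 12 = 15.0833
R̄ = (1.7 + 5.6 + 5.3 + 6.9 + 4.3 + 6.9 + 6.1 + 4.1 + 3.8 + 4.1 + 5.4 + 6.9) / 12 = 61.1000 / 12 = 5.0917
UCL = X̄̄ + A₂·R̄ = 15.0833 + 0.373 × 5.0917 = 16.9825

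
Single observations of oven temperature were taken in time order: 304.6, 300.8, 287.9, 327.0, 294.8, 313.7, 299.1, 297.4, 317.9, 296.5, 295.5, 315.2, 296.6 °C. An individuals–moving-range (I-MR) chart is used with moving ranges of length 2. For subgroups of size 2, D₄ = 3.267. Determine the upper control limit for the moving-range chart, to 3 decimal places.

Moving ranges: 3.8, 12.9, 39.1, 32.2, 18.9, 14.6, 1.7, 20.5, 21.4, 1.0, 19.7, 18.6; M̄R̄ = 204.4000 / 12 = 17.0333
UCL_MR = D₄·M̄R̄ = 3.267 × 17.0333 = 55.6479

55.648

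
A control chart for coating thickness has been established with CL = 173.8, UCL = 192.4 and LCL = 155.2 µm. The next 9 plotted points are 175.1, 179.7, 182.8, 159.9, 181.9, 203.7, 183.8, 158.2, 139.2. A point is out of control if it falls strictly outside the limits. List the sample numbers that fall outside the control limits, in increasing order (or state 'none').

Compare each point to [155.2, 192.4]: sample 6 = 203.7 > UCL; sample 9 = 139.2 < LCL.

6, 9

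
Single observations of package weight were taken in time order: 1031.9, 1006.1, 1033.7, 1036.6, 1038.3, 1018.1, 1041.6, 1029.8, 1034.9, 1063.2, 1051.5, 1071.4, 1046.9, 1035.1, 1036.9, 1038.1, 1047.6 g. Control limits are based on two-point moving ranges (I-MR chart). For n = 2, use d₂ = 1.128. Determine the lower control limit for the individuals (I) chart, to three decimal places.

X̄ = (1031.9 + 1006.1 + 1033.7 + 1036.6 + 1038.3 + 1018.1 + 1041.6 + 1029.8 + 1034.9 + 1063.2 + 1051.5 + 1071.4 + 1046.9 + 1035.1 + 1036.9 + 1038.1 + 1047.6) / 17 = 1038.9235
Moving ranges: 25.8, 27.6, 2.9, 1.7, 20.2, 23.5, 11.8, 5.1, 28.3, 11.7, 19.9, 24.5, 11.8, 1.8, 1.2, 9.5; M̄R̄ = 227.3000 / 16 = 14.2063
LCL = X̄ − 3·M̄R̄/d₂ = 1038.9235 − 3 × 14.2063 / 1.128 = 1001.1409

1001.141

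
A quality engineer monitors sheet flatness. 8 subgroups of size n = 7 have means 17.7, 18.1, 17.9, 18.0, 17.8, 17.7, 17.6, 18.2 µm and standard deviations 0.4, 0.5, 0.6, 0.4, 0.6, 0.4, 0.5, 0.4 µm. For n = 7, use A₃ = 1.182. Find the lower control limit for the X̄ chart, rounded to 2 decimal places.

17.31

X̄̄ = (17.7 + 18.1 + 17.9 + 18.0 + 17.8 + 17.7 + 17.6 + 18.2) / 8 = 17.8750
s̄ = (0.4 + 0.5 + 0.6 + 0.4 + 0.6 + 0.4 + 0.5 + 0.4) / 8 = 0.4750
LCL = X̄̄ − A₃·s̄ = 17.8750 − 1.182 × 0.4750 = 17.3135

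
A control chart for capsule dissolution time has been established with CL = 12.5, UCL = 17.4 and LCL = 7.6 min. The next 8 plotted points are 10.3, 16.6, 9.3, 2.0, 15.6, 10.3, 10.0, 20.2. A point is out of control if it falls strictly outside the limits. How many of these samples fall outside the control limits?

Compare each point to [7.6, 17.4]: sample 4 = 2.0 < LCL; sample 8 = 20.2 > UCL.

2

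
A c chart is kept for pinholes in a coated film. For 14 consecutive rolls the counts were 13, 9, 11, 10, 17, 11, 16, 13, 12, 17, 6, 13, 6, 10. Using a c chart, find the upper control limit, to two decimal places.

21.98

c̄ = (13 + 9 + 11 + 10 + 17 + 11 + 16 + 13 + 12 + 17 + 6 + 13 + 6 + 10) / 14 = 164 / 14 = 11.7143
UCL = c̄ + 3√c̄ = 11.7143 + 3 × √11.7143 = 11.7143 + 3 × 3.4226 = 21.9821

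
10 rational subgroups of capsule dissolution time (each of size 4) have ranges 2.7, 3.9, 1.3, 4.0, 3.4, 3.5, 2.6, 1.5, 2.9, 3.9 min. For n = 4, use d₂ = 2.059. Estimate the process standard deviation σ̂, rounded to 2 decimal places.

1.44

R̄ = (2.7 + 3.9 + 1.3 + 4.0 + 3.4 + 3.5 + 2.6 + 1.5 + 2.9 + 3.9) / 10 = 2.9700
σ̂ = R̄ / d₂ = 2.9700 / 2.059 = 1.4424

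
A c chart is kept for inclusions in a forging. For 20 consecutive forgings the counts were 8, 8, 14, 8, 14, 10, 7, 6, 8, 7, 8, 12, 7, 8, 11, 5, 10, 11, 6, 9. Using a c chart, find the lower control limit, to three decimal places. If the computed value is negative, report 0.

0.000

c̄ = (8 + 8 + 14 + 8 + 14 + 10 + 7 + 6 + 8 + 7 + 8 + 12 + 7 + 8 + 11 + 5 + 10 + 11 + 6 + 9) / 20 = 177 / 20 = 8.8500
LCL = c̄ − 3√c̄ = 8.8500 − 3 × 2.9749 = -0.0747 → 0 (cannot be negative)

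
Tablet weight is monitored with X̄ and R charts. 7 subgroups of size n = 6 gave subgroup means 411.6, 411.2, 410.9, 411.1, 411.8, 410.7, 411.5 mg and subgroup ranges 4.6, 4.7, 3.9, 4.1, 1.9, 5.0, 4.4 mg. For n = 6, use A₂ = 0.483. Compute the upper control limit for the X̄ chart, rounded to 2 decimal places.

X̄̄ = (411.6 + 411.2 + 410.9 + 411.1 + 411.8 + 410.7 + 411.5) / 7 = 2878.8000 / 7 = 411.2571
R̄ = (4.6 + 4.7 + 3.9 + 4.1 + 1.9 + 5.0 + 4.4) / 7 = 28.6000 / 7 = 4.0857
UCL = X̄̄ + A₂·R̄ = 411.2571 + 0.483 × 4.0857 = 413.2305

413.23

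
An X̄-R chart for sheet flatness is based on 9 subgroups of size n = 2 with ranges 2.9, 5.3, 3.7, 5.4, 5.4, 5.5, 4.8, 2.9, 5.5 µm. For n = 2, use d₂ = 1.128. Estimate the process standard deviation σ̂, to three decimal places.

4.078

R̄ = (2.9 + 5.3 + 3.7 + 5.4 + 5.4 + 5.5 + 4.8 + 2.9 + 5.5) / 9 = 4.6000
σ̂ = R̄ / d₂ = 4.6000 / 1.128 = 4.0780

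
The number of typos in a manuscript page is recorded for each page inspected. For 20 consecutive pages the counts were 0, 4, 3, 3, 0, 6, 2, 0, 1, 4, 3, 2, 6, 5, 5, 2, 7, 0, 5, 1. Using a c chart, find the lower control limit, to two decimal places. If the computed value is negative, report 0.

c̄ = (0 + 4 + 3 + 3 + 0 + 6 + 2 + 0 + 1 + 4 + 3 + 2 + 6 + 5 + 5 + 2 + 7 + 0 + 5 + 1) / 20 = 59 / 20 = 2.9500
LCL = c̄ − 3√c̄ = 2.9500 − 3 × 1.7176 = -2.2027 → 0 (cannot be negative)

0.00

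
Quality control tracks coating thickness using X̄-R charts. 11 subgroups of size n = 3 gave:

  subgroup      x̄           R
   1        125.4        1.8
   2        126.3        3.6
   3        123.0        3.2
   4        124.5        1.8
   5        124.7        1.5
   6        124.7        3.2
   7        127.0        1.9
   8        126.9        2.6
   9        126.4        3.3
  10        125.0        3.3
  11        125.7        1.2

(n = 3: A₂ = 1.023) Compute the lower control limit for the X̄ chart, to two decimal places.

122.87

X̄̄ = (125.4 + 126.3 + 123.0 + 124.5 + 124.7 + 124.7 + 127.0 + 126.9 + 126.4 + 125.0 + 125.7) / 11 = 1379.6000 / 11 = 125.4182
R̄ = (1.8 + 3.6 + 3.2 + 1.8 + 1.5 + 3.2 + 1.9 + 2.6 + 3.3 + 3.3 + 1.2) / 11 = 27.4000 / 11 = 2.4909
LCL = X̄̄ − A₂·R̄ = 125.4182 − 1.023 × 2.4909 = 122.8700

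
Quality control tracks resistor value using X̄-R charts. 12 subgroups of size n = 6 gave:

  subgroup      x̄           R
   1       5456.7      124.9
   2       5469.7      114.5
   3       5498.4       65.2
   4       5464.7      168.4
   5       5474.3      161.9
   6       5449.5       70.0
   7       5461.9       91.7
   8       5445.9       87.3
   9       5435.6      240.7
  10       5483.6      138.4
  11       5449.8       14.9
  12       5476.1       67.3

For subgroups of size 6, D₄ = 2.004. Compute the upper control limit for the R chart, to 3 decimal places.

R̄ = (124.9 + 114.5 + 65.2 + 168.4 + 161.9 + 70.0 + 91.7 + 87.3 + 240.7 + 138.4 + 14.9 + 67.3) / 12 = 1345.2000 / 12 = 112.1000
UCL_R = D₄·R̄ = 2.004 × 112.1000 = 224.6484

224.648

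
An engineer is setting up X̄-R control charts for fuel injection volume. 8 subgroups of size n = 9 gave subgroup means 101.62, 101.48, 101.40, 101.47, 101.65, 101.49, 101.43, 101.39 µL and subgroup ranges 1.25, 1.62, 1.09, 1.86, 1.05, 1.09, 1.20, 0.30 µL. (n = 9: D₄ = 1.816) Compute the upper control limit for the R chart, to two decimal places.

2.15

R̄ = (1.25 + 1.62 + 1.09 + 1.86 + 1.05 + 1.09 + 1.20 + 0.30) / 8 = 9.4600 / 8 = 1.1825
UCL_R = D₄·R̄ = 1.816 × 1.1825 = 2.1474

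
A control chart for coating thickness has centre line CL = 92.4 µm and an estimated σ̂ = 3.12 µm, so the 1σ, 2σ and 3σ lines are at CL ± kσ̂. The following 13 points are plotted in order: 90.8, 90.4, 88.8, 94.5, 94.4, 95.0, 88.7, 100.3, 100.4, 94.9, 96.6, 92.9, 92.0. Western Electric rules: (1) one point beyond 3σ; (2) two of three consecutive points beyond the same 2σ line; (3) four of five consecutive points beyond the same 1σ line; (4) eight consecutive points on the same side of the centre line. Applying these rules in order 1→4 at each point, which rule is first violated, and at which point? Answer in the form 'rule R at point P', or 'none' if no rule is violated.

Zone of each point (C = within 1σ̂, B = 1σ̂–2σ̂, A = 2σ̂–3σ̂, * = beyond 3σ̂; sign = side of CL): 1:-C, 2:-C, 3:-B, 4:+C, 5:+C, 6:+C, 7:-B, 8:+A, 9:+A, 10:+C, 11:+B, 12:+C, 13:-C
Rule 2 (two of three consecutive points beyond the same 2σ limit) is satisfied at point 9.

rule 2 at point 9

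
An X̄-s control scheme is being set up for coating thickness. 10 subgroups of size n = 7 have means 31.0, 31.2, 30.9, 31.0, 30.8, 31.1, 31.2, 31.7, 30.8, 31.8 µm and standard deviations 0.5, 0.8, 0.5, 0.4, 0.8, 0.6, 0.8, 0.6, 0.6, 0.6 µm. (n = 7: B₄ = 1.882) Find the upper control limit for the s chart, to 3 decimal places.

1.167

s̄ = (0.5 + 0.8 + 0.5 + 0.4 + 0.8 + 0.6 + 0.8 + 0.6 + 0.6 + 0.6) / 10 = 0.6200
UCL_s = B₄·s̄ = 1.882 × 0.6200 = 1.1668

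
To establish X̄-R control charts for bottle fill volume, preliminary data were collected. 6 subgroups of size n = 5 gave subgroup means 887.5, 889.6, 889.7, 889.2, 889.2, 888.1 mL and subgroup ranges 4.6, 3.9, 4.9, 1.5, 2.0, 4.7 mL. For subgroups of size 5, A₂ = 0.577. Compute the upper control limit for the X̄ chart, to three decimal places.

X̄̄ = (887.5 + 889.6 + 889.7 + 889.2 + 889.2 + 888.1) / 6 = 5333.3000 / 6 = 888.8833
R̄ = (4.6 + 3.9 + 4.9 + 1.5 + 2.0 + 4.7) / 6 = 21.6000 / 6 = 3.6000
UCL = X̄̄ + A₂·R̄ = 888.8833 + 0.577 × 3.6000 = 890.9605

890.961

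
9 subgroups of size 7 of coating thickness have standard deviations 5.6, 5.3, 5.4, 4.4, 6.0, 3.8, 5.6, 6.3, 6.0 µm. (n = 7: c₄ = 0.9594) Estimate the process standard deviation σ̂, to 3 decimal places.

s̄ = (5.6 + 5.3 + 5.4 + 4.4 + 6.0 + 3.8 + 5.6 + 6.3 + 6.0) / 9 = 5.3778
σ̂ = s̄ / c₄ = 5.3778 / 0.9594 = 5.6054

5.605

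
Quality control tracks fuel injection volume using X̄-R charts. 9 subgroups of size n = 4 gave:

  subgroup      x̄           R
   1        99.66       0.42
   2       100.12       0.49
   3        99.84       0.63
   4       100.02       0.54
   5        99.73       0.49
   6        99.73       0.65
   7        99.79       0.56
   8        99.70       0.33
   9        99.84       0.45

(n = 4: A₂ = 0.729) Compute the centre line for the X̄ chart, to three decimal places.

X̄̄ = (99.66 + 100.12 + 99.84 + 100.02 + 99.73 + 99.73 + 99.79 + 99.70 + 99.84) / 9 = 898.4300 / 9 = 99.8256
CL = X̄̄ = 99.8256

99.826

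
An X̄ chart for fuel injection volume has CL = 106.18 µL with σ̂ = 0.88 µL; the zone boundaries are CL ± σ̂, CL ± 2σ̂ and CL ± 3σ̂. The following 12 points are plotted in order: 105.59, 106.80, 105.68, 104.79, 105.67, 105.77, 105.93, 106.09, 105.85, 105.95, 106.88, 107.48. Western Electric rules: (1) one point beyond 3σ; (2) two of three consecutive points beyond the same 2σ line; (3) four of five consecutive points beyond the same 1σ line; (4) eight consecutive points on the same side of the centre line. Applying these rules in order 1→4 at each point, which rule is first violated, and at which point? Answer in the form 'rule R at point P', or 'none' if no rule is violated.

rule 4 at point 10

Zone of each point (C = within 1σ̂, B = 1σ̂–2σ̂, A = 2σ̂–3σ̂, * = beyond 3σ̂; sign = side of CL): 1:-C, 2:+C, 3:-C, 4:-B, 5:-C, 6:-C, 7:-C, 8:-C, 9:-C, 10:-C, 11:+C, 12:+B
Rule 4 (eight consecutive points on the same side of the centre line) is satisfied at point 10.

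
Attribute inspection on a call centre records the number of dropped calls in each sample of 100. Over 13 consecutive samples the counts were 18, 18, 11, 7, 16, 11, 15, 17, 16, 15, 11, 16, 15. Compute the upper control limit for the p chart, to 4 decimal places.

p̄ = Σdᵢ / (k·n) = 186 / (13 × 100) = 0.14308
UCL = p̄ + 3·√(p̄(1−p̄)/n) = 0.14308 + 3 × √(0.14308×0.85692/100) = 0.14308 + 3 × 0.03502 = 0.24812

0.2481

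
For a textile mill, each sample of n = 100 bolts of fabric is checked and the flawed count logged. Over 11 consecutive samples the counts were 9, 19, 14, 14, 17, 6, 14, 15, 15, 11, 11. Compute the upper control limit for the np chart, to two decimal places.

p̄ = Σdᵢ / (k·n) = 145 / (11 × 100) = 0.13182
UCL = np̄ + 3·√(np̄(1−p̄)) = 13.1818 + 3 × √(13.1818×0.86818) = 13.1818 + 3 × 3.3829 = 23.3306

23.33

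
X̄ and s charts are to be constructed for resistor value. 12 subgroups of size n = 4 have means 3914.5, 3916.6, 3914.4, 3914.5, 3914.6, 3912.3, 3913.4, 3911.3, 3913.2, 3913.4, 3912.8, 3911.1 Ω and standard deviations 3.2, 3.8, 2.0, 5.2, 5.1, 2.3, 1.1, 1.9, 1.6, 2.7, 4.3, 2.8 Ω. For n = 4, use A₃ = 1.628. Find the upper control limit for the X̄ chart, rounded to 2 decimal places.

X̄̄ = (3914.5 + 3916.6 + 3914.4 + 3914.5 + 3914.6 + 3912.3 + 3913.4 + 3911.3 + 3913.2 + 3913.4 + 3912.8 + 3911.1) / 12 = 3913.5083
s̄ = (3.2 + 3.8 + 2.0 + 5.2 + 5.1 + 2.3 + 1.1 + 1.9 + 1.6 + 2.7 + 4.3 + 2.8) / 12 = 3.0000
UCL = X̄̄ + A₃·s̄ = 3913.5083 + 1.628 × 3.0000 = 3918.3923

3918.39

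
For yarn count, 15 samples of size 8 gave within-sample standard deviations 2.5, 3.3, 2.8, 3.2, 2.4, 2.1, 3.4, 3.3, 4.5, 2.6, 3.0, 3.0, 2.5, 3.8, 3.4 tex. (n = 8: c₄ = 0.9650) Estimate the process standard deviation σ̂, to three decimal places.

s̄ = (2.5 + 3.3 + 2.8 + 3.2 + 2.4 + 2.1 + 3.4 + 3.3 + 4.5 + 2.6 + 3.0 + 3.0 + 2.5 + 3.8 + 3.4) / 15 = 3.0533
σ̂ = s̄ / c₄ = 3.0533 / 0.9650 = 3.1641

3.164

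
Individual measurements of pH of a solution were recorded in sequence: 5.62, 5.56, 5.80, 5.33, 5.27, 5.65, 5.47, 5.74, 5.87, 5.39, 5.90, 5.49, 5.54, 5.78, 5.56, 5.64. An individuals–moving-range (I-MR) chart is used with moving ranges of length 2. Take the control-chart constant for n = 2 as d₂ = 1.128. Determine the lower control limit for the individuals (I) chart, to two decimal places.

X̄ = (5.62 + 5.56 + 5.80 + 5.33 + 5.27 + 5.65 + 5.47 + 5.74 + 5.87 + 5.39 + 5.90 + 5.49 + 5.54 + 5.78 + 5.56 + 5.64) / 16 = 5.6006
Moving ranges: 0.06, 0.24, 0.47, 0.06, 0.38, 0.18, 0.27, 0.13, 0.48, 0.51, 0.41, 0.05, 0.24, 0.22, 0.08; M̄R̄ = 3.7800 / 15 = 0.2520
LCL = X̄ − 3·M̄R̄/d₂ = 5.6006 − 3 × 0.2520 / 1.128 = 4.9304

4.93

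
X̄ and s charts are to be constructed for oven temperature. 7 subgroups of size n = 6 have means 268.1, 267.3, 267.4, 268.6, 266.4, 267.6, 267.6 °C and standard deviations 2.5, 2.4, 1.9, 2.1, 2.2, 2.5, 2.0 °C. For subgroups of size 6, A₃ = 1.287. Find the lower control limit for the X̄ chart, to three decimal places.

264.703

X̄̄ = (268.1 + 267.3 + 267.4 + 268.6 + 266.4 + 267.6 + 267.6) / 7 = 267.5714
s̄ = (2.5 + 2.4 + 1.9 + 2.1 + 2.2 + 2.5 + 2.0) / 7 = 2.2286
LCL = X̄̄ − A₃·s̄ = 267.5714 − 1.287 × 2.2286 = 264.7033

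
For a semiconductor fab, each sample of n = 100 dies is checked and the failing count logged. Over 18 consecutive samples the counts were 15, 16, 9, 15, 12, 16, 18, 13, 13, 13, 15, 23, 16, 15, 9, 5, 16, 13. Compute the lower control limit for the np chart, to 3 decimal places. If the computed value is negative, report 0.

3.590

p̄ = Σdᵢ / (k·n) = 252 / (18 × 100) = 0.14000
LCL = np̄ − 3·√(np̄(1−p̄)) = 14.0000 − 3 × 3.4699 = 3.5904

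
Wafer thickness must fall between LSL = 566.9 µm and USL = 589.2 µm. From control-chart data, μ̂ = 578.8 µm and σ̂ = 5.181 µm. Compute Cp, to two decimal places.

Cp = (USL − LSL) / (6σ̂) = (589.2 − 566.9) / (6 × 5.181) = 22.3000 / 31.0860 = 0.7174

0.72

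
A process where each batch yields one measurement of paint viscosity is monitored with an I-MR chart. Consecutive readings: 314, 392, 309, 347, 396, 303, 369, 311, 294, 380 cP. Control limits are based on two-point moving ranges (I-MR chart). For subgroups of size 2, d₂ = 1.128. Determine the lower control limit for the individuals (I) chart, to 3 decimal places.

173.651

X̄ = (314 + 392 + 309 + 347 + 396 + 303 + 369 + 311 + 294 + 380) / 10 = 341.5000
Moving ranges: 78, 83, 38, 49, 93, 66, 58, 17, 86; M̄R̄ = 568.0000 / 9 = 63.1111
LCL = X̄ − 3·M̄R̄/d₂ = 341.5000 − 3 × 63.1111 / 1.128 = 173.6513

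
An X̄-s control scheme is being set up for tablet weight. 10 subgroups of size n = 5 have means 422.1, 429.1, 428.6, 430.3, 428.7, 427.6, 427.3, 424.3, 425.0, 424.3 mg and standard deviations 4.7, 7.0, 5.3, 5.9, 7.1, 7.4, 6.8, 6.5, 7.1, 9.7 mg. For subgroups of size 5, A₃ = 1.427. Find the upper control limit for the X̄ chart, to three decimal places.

436.362

X̄̄ = (422.1 + 429.1 + 428.6 + 430.3 + 428.7 + 427.6 + 427.3 + 424.3 + 425.0 + 424.3) / 10 = 426.7300
s̄ = (4.7 + 7.0 + 5.3 + 5.9 + 7.1 + 7.4 + 6.8 + 6.5 + 7.1 + 9.7) / 10 = 6.7500
UCL = X̄̄ + A₃·s̄ = 426.7300 + 1.427 × 6.7500 = 436.3623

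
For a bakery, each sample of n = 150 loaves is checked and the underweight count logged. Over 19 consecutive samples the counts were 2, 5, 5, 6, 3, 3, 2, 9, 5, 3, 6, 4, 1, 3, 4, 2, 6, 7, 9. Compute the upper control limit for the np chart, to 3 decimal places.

p̄ = Σdᵢ / (k·n) = 85 / (19 × 150) = 0.02982
UCL = np̄ + 3·√(np̄(1−p̄)) = 4.4737 + 3 × √(4.4737×0.97018) = 4.4737 + 3 × 2.0833 = 10.7237

10.724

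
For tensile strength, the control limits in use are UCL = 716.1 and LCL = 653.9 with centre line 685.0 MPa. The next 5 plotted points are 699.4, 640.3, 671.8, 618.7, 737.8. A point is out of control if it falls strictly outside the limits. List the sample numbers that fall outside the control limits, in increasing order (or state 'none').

Compare each point to [653.9, 716.1]: sample 2 = 640.3 < LCL; sample 4 = 618.7 < LCL; sample 5 = 737.8 > UCL.

2, 4, 5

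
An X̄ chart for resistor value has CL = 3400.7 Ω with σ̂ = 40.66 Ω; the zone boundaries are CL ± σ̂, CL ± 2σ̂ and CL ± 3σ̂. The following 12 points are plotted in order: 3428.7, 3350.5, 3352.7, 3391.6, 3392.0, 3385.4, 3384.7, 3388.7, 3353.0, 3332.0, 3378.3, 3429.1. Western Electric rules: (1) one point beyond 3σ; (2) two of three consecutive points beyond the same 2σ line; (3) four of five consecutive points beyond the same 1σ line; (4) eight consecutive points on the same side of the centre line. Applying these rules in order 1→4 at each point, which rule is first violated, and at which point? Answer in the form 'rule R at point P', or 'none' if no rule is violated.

Zone of each point (C = within 1σ̂, B = 1σ̂–2σ̂, A = 2σ̂–3σ̂, * = beyond 3σ̂; sign = side of CL): 1:+C, 2:-B, 3:-B, 4:-C, 5:-C, 6:-C, 7:-C, 8:-C, 9:-B, 10:-B, 11:-C, 12:+C
Rule 4 (eight consecutive points on the same side of the centre line) is satisfied at point 9.

rule 4 at point 9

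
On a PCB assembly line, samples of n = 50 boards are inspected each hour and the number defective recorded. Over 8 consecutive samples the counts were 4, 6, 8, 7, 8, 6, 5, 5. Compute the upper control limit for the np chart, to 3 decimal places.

13.080

p̄ = Σdᵢ / (k·n) = 49 / (8 × 50) = 0.12250
UCL = np̄ + 3·√(np̄(1−p̄)) = 6.1250 + 3 × √(6.1250×0.87750) = 6.1250 + 3 × 2.3183 = 13.0800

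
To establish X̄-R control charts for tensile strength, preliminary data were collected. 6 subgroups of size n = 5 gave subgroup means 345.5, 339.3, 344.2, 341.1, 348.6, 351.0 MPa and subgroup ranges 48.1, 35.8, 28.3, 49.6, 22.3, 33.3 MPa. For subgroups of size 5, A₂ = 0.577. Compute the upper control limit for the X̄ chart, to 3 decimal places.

365.857

X̄̄ = (345.5 + 339.3 + 344.2 + 341.1 + 348.6 + 351.0) / 6 = 2069.7000 / 6 = 344.9500
R̄ = (48.1 + 35.8 + 28.3 + 49.6 + 22.3 + 33.3) / 6 = 217.4000 / 6 = 36.2333
UCL = X̄̄ + A₂·R̄ = 344.9500 + 0.577 × 36.2333 = 365.8566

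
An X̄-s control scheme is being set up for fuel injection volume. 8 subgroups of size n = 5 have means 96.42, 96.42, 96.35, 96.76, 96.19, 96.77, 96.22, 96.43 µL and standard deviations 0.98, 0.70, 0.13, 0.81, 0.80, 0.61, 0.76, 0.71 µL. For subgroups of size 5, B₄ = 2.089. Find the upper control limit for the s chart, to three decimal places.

s̄ = (0.98 + 0.70 + 0.13 + 0.81 + 0.80 + 0.61 + 0.76 + 0.71) / 8 = 0.6875
UCL_s = B₄·s̄ = 2.089 × 0.6875 = 1.4362

1.436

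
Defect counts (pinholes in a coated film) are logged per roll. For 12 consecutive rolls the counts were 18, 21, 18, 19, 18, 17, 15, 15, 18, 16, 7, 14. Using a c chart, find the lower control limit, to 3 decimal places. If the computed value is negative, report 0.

c̄ = (18 + 21 + 18 + 19 + 18 + 17 + 15 + 15 + 18 + 16 + 7 + 14) / 12 = 196 / 12 = 16.3333
LCL = c̄ − 3√c̄ = 16.3333 − 3 × 4.0415 = 4.2090

4.209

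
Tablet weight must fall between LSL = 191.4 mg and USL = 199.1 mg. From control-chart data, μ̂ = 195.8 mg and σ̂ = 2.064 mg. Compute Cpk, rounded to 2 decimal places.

0.53

Cpu = (USL − μ̂) / (3σ̂) = (199.1 − 195.8) / (3 × 2.064) = 0.5329; Cpl = (μ̂ − LSL) / (3σ̂) = (195.8 − 191.4) / (3 × 2.064) = 0.7106; Cpk = min(Cpu, Cpl) = 0.5329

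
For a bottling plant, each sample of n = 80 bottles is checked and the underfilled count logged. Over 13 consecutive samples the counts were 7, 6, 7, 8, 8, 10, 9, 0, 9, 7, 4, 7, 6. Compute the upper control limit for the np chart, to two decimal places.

14.24

p̄ = Σdᵢ / (k·n) = 88 / (13 × 80) = 0.08462
UCL = np̄ + 3·√(np̄(1−p̄)) = 6.7692 + 3 × √(6.7692×0.91538) = 6.7692 + 3 × 2.4893 = 14.2370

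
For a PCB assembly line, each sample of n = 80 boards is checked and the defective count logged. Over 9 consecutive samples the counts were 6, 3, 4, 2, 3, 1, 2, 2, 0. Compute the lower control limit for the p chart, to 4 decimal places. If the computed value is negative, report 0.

0.0000

p̄ = Σdᵢ / (k·n) = 23 / (9 × 80) = 0.03194
LCL = p̄ − 3·√(p̄(1−p̄)/n) = 0.03194 − 3 × 0.01966 = -0.02704 → 0 (negative, so LCL = 0)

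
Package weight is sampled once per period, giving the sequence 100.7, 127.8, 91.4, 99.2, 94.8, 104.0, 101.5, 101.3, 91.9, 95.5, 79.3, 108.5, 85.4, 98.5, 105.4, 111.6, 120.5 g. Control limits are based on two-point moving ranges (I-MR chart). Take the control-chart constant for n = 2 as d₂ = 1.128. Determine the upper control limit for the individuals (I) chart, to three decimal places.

X̄ = (100.7 + 127.8 + 91.4 + 99.2 + 94.8 + 104.0 + 101.5 + 101.3 + 91.9 + 95.5 + 79.3 + 108.5 + 85.4 + 98.5 + 105.4 + 111.6 + 120.5) / 17 = 101.0176
Moving ranges: 27.1, 36.4, 7.8, 4.4, 9.2, 2.5, 0.2, 9.4, 3.6, 16.2, 29.2, 23.1, 13.1, 6.9, 6.2, 8.9; M̄R̄ = 204.2000 / 16 = 12.7625
UCL = X̄ + 3·M̄R̄/d₂ = 101.0176 + 3 × 12.7625 / 1.128 = 134.9605

134.960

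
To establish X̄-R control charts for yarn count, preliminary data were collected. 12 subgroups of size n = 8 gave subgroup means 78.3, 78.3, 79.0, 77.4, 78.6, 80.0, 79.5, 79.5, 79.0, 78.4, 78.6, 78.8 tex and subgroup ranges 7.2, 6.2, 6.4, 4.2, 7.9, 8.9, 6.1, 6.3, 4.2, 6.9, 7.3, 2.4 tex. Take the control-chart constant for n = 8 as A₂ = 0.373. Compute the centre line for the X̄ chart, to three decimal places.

78.783

X̄̄ = (78.3 + 78.3 + 79.0 + 77.4 + 78.6 + 80.0 + 79.5 + 79.5 + 79.0 + 78.4 + 78.6 + 78.8) / 12 = 945.4000 / 12 = 78.7833
CL = X̄̄ = 78.7833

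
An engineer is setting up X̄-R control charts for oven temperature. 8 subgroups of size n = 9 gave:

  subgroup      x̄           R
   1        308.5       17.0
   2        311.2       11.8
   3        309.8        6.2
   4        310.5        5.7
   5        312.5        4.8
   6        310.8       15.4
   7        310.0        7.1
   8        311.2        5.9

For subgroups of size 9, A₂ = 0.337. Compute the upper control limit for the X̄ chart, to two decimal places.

X̄̄ = (308.5 + 311.2 + 309.8 + 310.5 + 312.5 + 310.8 + 310.0 + 311.2) / 8 = 2484.5000 / 8 = 310.5625
R̄ = (17.0 + 11.8 + 6.2 + 5.7 + 4.8 + 15.4 + 7.1 + 5.9) / 8 = 73.9000 / 8 = 9.2375
UCL = X̄̄ + A₂·R̄ = 310.5625 + 0.337 × 9.2375 = 313.6755

313.68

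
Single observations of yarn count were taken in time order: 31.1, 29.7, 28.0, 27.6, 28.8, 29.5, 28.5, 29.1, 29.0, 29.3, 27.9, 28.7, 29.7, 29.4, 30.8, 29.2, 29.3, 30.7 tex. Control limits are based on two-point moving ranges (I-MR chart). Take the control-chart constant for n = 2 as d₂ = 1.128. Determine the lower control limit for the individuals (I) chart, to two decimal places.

26.83

X̄ = (31.1 + 29.7 + 28.0 + 27.6 + 28.8 + 29.5 + 28.5 + 29.1 + 29.0 + 29.3 + 27.9 + 28.7 + 29.7 + 29.4 + 30.8 + 29.2 + 29.3 + 30.7) / 18 = 29.2389
Moving ranges: 1.4, 1.7, 0.4, 1.2, 0.7, 1.0, 0.6, 0.1, 0.3, 1.4, 0.8, 1.0, 0.3, 1.4, 1.6, 0.1, 1.4; M̄R̄ = 15.4000 / 17 = 0.9059
LCL = X̄ − 3·M̄R̄/d₂ = 29.2389 − 3 × 0.9059 / 1.128 = 26.8296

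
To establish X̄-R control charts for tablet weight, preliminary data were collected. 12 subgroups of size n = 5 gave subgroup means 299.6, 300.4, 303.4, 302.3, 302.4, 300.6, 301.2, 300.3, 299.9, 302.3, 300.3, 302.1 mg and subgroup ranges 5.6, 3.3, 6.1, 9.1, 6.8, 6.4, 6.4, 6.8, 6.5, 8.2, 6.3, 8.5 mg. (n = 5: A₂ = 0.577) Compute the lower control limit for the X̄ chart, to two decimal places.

297.39

X̄̄ = (299.6 + 300.4 + 303.4 + 302.3 + 302.4 + 300.6 + 301.2 + 300.3 + 299.9 + 302.3 + 300.3 + 302.1) / 12 = 3614.8000 / 12 = 301.2333
R̄ = (5.6 + 3.3 + 6.1 + 9.1 + 6.8 + 6.4 + 6.4 + 6.8 + 6.5 + 8.2 + 6.3 + 8.5) / 12 = 80.0000 / 12 = 6.6667
LCL = X̄̄ − A₂·R̄ = 301.2333 − 0.577 × 6.6667 = 297.3867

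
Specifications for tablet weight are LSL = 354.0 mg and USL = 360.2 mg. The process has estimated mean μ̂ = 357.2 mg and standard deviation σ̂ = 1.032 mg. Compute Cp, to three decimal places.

1.001

Cp = (USL − LSL) / (6σ̂) = (360.2 − 354.0) / (6 × 1.032) = 6.2000 / 6.1920 = 1.0013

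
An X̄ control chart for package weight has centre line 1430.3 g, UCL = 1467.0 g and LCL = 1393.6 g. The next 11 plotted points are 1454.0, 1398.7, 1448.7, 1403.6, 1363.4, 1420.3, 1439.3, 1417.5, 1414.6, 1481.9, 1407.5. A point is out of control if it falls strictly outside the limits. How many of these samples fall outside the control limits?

Compare each point to [1393.6, 1467.0]: sample 5 = 1363.4 < LCL; sample 10 = 1481.9 > UCL.

2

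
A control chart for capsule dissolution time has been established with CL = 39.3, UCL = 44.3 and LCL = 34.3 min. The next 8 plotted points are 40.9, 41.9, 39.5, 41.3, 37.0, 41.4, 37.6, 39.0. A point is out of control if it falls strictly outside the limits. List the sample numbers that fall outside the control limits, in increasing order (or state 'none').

none

All 8 points lie within [34.3, 44.3].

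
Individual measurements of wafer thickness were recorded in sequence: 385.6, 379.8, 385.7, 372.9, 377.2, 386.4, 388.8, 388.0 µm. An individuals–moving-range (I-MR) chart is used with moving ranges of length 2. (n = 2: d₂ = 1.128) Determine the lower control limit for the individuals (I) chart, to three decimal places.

367.397

X̄ = (385.6 + 379.8 + 385.7 + 372.9 + 377.2 + 386.4 + 388.8 + 388.0) / 8 = 383.0500
Moving ranges: 5.8, 5.9, 12.8, 4.3, 9.2, 2.4, 0.8; M̄R̄ = 41.2000 / 7 = 5.8857
LCL = X̄ − 3·M̄R̄/d₂ = 383.0500 − 3 × 5.8857 / 1.128 = 367.3965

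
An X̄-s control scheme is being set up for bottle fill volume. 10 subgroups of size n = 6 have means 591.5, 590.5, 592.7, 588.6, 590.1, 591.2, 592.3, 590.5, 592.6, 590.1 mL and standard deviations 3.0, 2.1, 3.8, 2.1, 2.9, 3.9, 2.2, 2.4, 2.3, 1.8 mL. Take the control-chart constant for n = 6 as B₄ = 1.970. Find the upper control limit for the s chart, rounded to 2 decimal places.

s̄ = (3.0 + 2.1 + 3.8 + 2.1 + 2.9 + 3.9 + 2.2 + 2.4 + 2.3 + 1.8) / 10 = 2.6500
UCL_s = B₄·s̄ = 1.970 × 2.6500 = 5.2205

5.22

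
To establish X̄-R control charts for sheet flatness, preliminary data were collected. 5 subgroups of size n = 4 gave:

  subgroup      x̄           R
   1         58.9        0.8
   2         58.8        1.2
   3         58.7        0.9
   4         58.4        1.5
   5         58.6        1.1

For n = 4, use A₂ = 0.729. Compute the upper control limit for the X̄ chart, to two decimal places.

X̄̄ = (58.9 + 58.8 + 58.7 + 58.4 + 58.6) / 5 = 293.4000 / 5 = 58.6800
R̄ = (0.8 + 1.2 + 0.9 + 1.5 + 1.1) / 5 = 5.5000 / 5 = 1.1000
UCL = X̄̄ + A₂·R̄ = 58.6800 + 0.729 × 1.1000 = 59.4819

59.48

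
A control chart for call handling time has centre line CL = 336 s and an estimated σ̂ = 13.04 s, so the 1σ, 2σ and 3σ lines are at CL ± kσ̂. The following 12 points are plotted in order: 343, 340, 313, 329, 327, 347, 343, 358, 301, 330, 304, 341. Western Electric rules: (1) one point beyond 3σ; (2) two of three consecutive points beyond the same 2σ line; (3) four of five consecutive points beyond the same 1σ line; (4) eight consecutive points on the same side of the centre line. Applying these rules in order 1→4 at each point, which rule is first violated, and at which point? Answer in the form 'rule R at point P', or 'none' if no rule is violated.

rule 2 at point 11

Zone of each point (C = within 1σ̂, B = 1σ̂–2σ̂, A = 2σ̂–3σ̂, * = beyond 3σ̂; sign = side of CL): 1:+C, 2:+C, 3:-B, 4:-C, 5:-C, 6:+C, 7:+C, 8:+B, 9:-A, 10:-C, 11:-A, 12:+C
Rule 2 (two of three consecutive points beyond the same 2σ limit) is satisfied at point 11.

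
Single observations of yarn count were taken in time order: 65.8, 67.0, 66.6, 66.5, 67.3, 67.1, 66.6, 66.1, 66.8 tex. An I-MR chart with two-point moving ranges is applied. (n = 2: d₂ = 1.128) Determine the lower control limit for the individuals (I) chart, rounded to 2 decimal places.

65.18

X̄ = (65.8 + 67.0 + 66.6 + 66.5 + 67.3 + 67.1 + 66.6 + 66.1 + 66.8) / 9 = 66.6444
Moving ranges: 1.2, 0.4, 0.1, 0.8, 0.2, 0.5, 0.5, 0.7; M̄R̄ = 4.4000 / 8 = 0.5500
LCL = X̄ − 3·M̄R̄/d₂ = 66.6444 − 3 × 0.5500 / 1.128 = 65.1817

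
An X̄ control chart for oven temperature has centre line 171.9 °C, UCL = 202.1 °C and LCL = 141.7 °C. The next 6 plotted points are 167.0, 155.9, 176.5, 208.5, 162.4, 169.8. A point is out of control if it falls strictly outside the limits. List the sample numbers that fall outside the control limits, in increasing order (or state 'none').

4

Compare each point to [141.7, 202.1]: sample 4 = 208.5 > UCL.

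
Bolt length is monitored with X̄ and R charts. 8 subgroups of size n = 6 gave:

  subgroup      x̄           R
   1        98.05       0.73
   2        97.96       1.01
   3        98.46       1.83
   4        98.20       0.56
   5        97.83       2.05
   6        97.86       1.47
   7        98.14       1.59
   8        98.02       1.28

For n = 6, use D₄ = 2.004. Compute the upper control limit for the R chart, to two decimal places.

2.64

R̄ = (0.73 + 1.01 + 1.83 + 0.56 + 2.05 + 1.47 + 1.59 + 1.28) / 8 = 10.5200 / 8 = 1.3150
UCL_R = D₄·R̄ = 2.004 × 1.3150 = 2.6353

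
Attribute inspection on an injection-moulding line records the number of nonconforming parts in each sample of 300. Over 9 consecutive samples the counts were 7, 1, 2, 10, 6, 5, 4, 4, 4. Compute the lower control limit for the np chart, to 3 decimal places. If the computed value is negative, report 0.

0.000

p̄ = Σdᵢ / (k·n) = 43 / (9 × 300) = 0.01593
LCL = np̄ − 3·√(np̄(1−p̄)) = 4.7778 − 3 × 2.1683 = -1.7272 → 0 (negative, so LCL = 0)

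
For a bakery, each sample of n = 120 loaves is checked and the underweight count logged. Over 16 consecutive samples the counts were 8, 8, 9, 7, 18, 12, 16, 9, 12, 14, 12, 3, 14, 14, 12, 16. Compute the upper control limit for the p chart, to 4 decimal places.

p̄ = Σdᵢ / (k·n) = 184 / (16 × 120) = 0.09583
UCL = p̄ + 3·√(p̄(1−p̄)/n) = 0.09583 + 3 × √(0.09583×0.90417/120) = 0.09583 + 3 × 0.02687 = 0.17645

0.1764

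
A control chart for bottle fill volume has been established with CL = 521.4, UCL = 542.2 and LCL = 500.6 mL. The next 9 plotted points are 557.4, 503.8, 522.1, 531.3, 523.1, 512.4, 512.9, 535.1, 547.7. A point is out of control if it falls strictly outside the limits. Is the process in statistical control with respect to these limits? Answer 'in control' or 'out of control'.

out of control

Compare each point to [500.6, 542.2]: sample 1 = 557.4 > UCL; sample 9 = 547.7 > UCL.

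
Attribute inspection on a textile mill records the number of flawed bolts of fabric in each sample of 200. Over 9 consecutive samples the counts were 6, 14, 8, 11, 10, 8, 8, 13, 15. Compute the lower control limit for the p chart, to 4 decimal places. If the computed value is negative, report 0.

p̄ = Σdᵢ / (k·n) = 93 / (9 × 200) = 0.05167
LCL = p̄ − 3·√(p̄(1−p̄)/n) = 0.05167 − 3 × 0.01565 = 0.00471

0.0047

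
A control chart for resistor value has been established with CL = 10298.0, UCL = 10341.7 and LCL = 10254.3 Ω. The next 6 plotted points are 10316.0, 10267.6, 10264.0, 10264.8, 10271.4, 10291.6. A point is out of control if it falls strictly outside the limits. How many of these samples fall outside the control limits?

All 6 points lie within [10254.3, 10341.7].

0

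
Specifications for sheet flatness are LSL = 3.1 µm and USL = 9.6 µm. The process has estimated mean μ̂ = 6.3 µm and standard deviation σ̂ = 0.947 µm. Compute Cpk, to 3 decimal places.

Cpu = (USL − μ̂) / (3σ̂) = (9.6 − 6.3) / (3 × 0.947) = 1.1616; Cpl = (μ̂ − LSL) / (3σ̂) = (6.3 − 3.1) / (3 × 0.947) = 1.1264; Cpk = min(Cpu, Cpl) = 1.1264

1.126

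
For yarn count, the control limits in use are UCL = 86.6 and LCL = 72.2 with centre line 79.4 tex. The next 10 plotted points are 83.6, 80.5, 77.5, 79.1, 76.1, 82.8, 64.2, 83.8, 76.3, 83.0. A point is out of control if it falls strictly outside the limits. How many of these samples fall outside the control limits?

Compare each point to [72.2, 86.6]: sample 7 = 64.2 < LCL.

1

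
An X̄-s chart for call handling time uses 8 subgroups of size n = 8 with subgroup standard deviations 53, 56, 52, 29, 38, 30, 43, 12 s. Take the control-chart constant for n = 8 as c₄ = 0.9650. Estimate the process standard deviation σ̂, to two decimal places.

40.54

s̄ = (53 + 56 + 52 + 29 + 38 + 30 + 43 + 12) / 8 = 39.1250
σ̂ = s̄ / c₄ = 39.1250 / 0.9650 = 40.5440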